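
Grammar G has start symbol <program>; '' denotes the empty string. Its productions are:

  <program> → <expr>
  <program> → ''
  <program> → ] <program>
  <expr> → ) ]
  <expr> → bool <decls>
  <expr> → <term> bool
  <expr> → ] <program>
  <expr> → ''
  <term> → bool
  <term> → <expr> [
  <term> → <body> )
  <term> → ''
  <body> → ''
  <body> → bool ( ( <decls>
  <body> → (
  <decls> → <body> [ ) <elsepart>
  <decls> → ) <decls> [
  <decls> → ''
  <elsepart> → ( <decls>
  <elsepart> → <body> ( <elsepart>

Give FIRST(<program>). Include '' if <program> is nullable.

From <program> → <expr>: add FIRST(<expr>) = { (, ), [, ], bool, '' } (including '' since <expr> is nullable).
<program> → '' contributes ''.
<program> → ] <program> contributes {]}.
Union: FIRST(<program>) = { (, ), [, ], bool, '' }.

{ (, ), [, ], bool, '' }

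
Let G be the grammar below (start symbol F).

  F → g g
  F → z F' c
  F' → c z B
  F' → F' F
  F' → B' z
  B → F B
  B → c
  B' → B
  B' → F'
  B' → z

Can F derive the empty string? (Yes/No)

No

No nonterminal in this grammar is nullable.
No production of F has an RHS whose symbols are all nullable, so F is not nullable.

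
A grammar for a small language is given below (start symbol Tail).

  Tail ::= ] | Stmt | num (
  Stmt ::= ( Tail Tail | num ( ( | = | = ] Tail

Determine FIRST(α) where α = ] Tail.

{ ] }

] is a terminal; add {]} and stop.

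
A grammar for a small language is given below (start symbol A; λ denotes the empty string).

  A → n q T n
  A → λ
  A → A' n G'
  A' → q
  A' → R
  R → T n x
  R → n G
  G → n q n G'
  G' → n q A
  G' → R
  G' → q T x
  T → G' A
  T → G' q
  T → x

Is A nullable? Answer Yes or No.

Yes

A has an λ-production, so A ⇒ λ.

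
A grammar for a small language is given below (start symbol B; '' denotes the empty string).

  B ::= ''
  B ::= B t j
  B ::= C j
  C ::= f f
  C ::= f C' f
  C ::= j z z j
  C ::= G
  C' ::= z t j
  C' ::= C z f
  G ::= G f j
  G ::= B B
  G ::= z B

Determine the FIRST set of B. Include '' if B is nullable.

{ f, j, t, z, '' }

B ::= '' contributes ''.
From B ::= B t j: B nullable, take FIRST(B) ∪ {t} = { f, j, t, z }.
From B ::= C j: C nullable, take FIRST(C) ∪ {j} = { f, j, t, z }.
Union: FIRST(B) = { f, j, t, z, '' }.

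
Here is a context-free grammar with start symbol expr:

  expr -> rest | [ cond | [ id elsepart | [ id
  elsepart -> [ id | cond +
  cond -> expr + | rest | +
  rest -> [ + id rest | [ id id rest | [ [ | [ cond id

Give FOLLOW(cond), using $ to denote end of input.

In expr -> [ cond: cond is at the end, add FOLLOW(expr) = { $, + }.
In elsepart -> cond +: add FIRST(+) = { + }.
In rest -> [ cond id: add FIRST(id) = { id }.
Union: FOLLOW(cond) = { $, +, id }.

{ $, +, id }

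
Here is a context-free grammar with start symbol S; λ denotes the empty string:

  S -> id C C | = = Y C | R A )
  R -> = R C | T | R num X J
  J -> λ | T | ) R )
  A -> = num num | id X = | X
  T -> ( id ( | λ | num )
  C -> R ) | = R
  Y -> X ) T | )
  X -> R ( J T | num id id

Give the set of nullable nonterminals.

{ J, R, T }

Directly nullable (have an λ-production): J, T.
R -> T with every symbol nullable, so R is nullable.
No other nonterminal has a production whose RHS symbols are all nullable.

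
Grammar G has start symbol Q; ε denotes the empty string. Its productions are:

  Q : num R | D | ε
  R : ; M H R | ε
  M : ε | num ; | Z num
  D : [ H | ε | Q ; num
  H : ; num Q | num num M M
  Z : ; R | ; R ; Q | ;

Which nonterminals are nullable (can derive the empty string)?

{ D, M, Q, R }

Directly nullable (have an ε-production): Q, R, M, D.
No other nonterminal has a production whose RHS symbols are all nullable.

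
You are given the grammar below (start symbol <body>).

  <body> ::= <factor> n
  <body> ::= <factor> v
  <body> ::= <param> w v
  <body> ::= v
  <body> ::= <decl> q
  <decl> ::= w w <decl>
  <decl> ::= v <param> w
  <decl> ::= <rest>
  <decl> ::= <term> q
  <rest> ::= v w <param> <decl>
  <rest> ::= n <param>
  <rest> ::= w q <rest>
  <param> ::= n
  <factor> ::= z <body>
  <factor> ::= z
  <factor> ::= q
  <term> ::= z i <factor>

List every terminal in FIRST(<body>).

From <body> ::= <factor> n: add FIRST(<factor>) = { q, z }.
From <body> ::= <factor> v: add FIRST(<factor>) = { q, z }.
From <body> ::= <param> w v: add FIRST(<param>) = { n }.
<body> ::= v contributes {v}.
From <body> ::= <decl> q: add FIRST(<decl>) = { n, v, w, z }.
Union: FIRST(<body>) = { n, q, v, w, z }.

{ n, q, v, w, z }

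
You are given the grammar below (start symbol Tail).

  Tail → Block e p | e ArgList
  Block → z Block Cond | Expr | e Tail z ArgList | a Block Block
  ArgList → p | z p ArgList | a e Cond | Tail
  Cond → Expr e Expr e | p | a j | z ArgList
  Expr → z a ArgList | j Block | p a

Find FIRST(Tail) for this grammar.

{ a, e, j, p, z }

From Tail → Block e p: add FIRST(Block) = { a, e, j, p, z }.
Tail → e ArgList contributes {e}.
Union: FIRST(Tail) = { a, e, j, p, z }.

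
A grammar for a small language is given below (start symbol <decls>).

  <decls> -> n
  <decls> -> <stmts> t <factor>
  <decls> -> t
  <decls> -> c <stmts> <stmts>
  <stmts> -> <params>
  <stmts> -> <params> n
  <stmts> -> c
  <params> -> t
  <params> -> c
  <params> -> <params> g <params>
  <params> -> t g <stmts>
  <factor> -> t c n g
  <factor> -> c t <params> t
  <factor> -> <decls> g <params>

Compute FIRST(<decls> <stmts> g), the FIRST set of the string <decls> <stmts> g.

Add FIRST(<decls>) = { c, n, t }; <decls> is not nullable, stop.

{ c, n, t }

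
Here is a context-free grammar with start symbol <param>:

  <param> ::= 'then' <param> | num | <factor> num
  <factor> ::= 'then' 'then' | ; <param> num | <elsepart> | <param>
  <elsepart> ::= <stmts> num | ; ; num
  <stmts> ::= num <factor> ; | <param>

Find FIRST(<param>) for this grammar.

{ 'then', ;, num }

<param> ::= 'then' <param> contributes {'then'}.
<param> ::= num contributes {num}.
From <param> ::= <factor> num: add FIRST(<factor>) = { 'then', ;, num }.
Union: FIRST(<param>) = { 'then', ;, num }.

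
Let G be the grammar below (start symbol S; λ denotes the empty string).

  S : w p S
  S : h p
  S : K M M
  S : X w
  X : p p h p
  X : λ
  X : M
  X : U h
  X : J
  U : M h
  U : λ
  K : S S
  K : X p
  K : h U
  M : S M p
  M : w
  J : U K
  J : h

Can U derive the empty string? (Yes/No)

U has an λ-production, so U ⇒ λ.

Yes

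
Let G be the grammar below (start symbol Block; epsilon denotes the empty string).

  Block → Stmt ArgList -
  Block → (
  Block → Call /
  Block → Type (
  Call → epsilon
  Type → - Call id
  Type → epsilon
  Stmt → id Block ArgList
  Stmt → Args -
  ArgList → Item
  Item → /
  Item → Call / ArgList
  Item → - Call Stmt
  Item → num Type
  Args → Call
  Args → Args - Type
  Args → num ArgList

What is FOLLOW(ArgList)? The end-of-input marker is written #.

{ -, /, num }

In Block → Stmt ArgList -: add FIRST(-) = { - }.
In Stmt → id Block ArgList: ArgList is at the end, add FOLLOW(Stmt) = { -, /, num }.
In Item → Call / ArgList: ArgList is at the end, add FOLLOW(Item) = { -, /, num }.
In Args → num ArgList: ArgList is at the end, add FOLLOW(Args) = { - }.
Union: FOLLOW(ArgList) = { -, /, num }.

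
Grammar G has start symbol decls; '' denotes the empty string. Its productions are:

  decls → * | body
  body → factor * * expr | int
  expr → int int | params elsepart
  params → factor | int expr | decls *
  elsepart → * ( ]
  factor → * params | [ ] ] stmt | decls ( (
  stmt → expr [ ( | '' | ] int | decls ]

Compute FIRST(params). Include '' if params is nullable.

{ *, [, int }

From params → factor: add FIRST(factor) = { *, [, int }.
params → int expr contributes {int}.
From params → decls *: add FIRST(decls) = { *, [, int }.
Union: FIRST(params) = { *, [, int }.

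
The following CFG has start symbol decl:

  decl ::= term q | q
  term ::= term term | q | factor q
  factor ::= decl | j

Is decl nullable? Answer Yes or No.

No nonterminal in this grammar is nullable.
No production of decl has an RHS whose symbols are all nullable, so decl is not nullable.

No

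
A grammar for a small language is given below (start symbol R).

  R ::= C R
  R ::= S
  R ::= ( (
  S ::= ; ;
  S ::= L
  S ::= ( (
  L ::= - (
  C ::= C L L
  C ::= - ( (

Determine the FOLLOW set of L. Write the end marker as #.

In S ::= L: L is at the end, add FOLLOW(S) = { # }.
In C ::= C L L: add FIRST(L) = { - }.
In C ::= C L L: L is at the end, add FOLLOW(C) = { (, -, ; }.
Union: FOLLOW(L) = { #, (, -, ; }.

{ #, (, -, ; }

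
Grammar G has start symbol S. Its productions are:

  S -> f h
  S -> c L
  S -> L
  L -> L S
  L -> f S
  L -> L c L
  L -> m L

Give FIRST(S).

{ c, f, m }

S -> f h contributes {f}.
S -> c L contributes {c}.
From S -> L: add FIRST(L) = { f, m }.
Union: FIRST(S) = { c, f, m }.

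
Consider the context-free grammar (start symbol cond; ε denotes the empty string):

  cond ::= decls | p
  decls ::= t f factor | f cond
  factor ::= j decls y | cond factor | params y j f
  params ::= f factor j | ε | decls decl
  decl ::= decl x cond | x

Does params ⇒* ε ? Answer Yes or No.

Yes

params has an ε-production, so params ⇒ ε.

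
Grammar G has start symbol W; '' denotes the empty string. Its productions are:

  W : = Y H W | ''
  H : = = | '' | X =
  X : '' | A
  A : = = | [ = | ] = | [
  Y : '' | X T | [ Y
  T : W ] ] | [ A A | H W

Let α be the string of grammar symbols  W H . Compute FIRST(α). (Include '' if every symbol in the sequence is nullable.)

{ =, [, ], '' }

Add FIRST(W)\{''} = { = }; W is nullable, continue.
Add FIRST(H)\{''} = { =, [, ] }; H is nullable, continue.
Every symbol is nullable, so include ''.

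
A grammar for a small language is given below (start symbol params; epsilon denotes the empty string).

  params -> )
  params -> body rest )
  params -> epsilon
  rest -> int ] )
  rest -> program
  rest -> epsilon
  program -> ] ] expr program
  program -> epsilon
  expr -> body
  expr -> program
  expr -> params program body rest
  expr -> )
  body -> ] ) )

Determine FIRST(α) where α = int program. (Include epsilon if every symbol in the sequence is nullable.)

{ int }

int is a terminal; add {int} and stop.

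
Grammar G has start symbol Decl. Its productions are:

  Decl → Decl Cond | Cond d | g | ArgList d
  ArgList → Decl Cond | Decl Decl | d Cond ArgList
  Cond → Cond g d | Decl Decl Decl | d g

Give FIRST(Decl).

From Decl → Decl Cond: add FIRST(Decl) = { d, g }.
From Decl → Cond d: add FIRST(Cond) = { d, g }.
Decl → g contributes {g}.
From Decl → ArgList d: add FIRST(ArgList) = { d, g }.
Union: FIRST(Decl) = { d, g }.

{ d, g }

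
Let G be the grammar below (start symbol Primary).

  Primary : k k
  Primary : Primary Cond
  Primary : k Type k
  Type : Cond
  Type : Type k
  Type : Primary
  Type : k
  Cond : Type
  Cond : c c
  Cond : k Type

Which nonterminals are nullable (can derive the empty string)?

{ } (none)

No nonterminal has an empty production or an RHS whose symbols are all nullable.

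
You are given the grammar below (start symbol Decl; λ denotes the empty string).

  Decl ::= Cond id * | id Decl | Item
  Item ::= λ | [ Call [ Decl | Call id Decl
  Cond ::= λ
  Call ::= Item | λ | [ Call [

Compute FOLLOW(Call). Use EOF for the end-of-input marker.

{ [, id }

In Item ::= [ Call [ Decl: add FIRST([ Decl) = { [ }.
In Item ::= Call id Decl: add FIRST(id Decl) = { id }.
In Call ::= [ Call [: add FIRST([) = { [ }.
Union: FOLLOW(Call) = { [, id }.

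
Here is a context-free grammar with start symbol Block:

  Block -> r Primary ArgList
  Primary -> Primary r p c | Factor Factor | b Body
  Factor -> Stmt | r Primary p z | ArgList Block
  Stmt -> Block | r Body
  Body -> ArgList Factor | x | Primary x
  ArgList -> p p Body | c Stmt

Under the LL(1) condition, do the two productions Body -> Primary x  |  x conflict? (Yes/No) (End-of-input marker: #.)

FIRST(Primary x) = { b, c, p, r } and FIRST(x) = { x }.
The FIRST sets are disjoint and neither alternative is nullable — no conflict.

No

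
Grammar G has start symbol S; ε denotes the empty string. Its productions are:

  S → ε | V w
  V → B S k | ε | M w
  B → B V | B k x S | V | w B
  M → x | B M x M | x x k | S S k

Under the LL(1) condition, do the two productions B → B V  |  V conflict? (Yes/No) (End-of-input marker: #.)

Yes

FIRST(B V) = { k, w, x, ε } and FIRST(V) = { k, w, x, ε }.
Both contain k, so the two alternatives are not disjoint — LL(1) conflict.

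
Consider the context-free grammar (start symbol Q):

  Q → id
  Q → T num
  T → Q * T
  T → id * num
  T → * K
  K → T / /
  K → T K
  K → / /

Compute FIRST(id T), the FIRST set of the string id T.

{ id }

id is a terminal; add {id} and stop.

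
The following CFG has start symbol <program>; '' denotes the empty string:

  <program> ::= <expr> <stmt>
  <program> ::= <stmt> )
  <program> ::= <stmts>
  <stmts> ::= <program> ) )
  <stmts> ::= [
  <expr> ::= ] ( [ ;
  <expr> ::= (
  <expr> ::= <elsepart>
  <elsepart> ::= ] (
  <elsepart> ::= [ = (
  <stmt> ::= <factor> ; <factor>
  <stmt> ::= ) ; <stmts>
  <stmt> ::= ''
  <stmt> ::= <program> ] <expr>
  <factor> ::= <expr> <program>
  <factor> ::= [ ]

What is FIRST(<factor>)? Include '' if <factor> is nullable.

From <factor> ::= <expr> <program>: add FIRST(<expr>) = { (, [, ] }.
<factor> ::= [ ] contributes {[}.
Union: FIRST(<factor>) = { (, [, ] }.

{ (, [, ] }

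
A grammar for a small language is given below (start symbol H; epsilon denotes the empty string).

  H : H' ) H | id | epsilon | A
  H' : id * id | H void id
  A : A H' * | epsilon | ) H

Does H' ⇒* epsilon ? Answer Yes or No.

No

Nullable nonterminals: A, H.
No production of H' has an RHS whose symbols are all nullable, so H' is not nullable.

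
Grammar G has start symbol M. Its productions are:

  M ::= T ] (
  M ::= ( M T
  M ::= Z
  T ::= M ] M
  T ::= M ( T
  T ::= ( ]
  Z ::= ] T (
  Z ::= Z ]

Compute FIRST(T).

From T ::= M ] M: add FIRST(M) = { (, ] }.
From T ::= M ( T: add FIRST(M) = { (, ] }.
T ::= ( ] contributes {(}.
Union: FIRST(T) = { (, ] }.

{ (, ] }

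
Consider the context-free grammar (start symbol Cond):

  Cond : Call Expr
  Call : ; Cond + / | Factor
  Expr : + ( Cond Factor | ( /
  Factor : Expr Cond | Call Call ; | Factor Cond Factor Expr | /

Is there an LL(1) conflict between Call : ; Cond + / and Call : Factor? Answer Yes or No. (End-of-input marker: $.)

FIRST(; Cond + /) = { ; } and FIRST(Factor) = { (, +, /, ; }.
Both contain ;, so the two alternatives are not disjoint — LL(1) conflict.

Yes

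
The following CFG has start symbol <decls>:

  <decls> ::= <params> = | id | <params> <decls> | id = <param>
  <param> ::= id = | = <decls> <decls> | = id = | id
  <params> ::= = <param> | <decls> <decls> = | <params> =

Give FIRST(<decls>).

From <decls> ::= <params> =: add FIRST(<params>) = { =, id }.
<decls> ::= id contributes {id}.
From <decls> ::= <params> <decls>: add FIRST(<params>) = { =, id }.
<decls> ::= id = <param> contributes {id}.
Union: FIRST(<decls>) = { =, id }.

{ =, id }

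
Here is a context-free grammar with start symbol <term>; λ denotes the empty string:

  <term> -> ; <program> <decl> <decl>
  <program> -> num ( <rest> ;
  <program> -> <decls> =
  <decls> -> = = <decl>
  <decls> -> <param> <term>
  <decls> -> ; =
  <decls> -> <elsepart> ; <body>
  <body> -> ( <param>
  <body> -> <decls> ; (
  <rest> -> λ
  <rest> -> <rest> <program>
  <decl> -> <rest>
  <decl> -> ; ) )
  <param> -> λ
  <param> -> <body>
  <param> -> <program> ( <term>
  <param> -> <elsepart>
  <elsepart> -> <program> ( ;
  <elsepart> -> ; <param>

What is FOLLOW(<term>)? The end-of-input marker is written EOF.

{ EOF, ;, = }

<term> is the start symbol, so EOF ∈ FOLLOW(<term>).
In <decls> -> <param> <term>: <term> is at the end, add FOLLOW(<decls>) = { ;, = }.
In <param> -> <program> ( <term>: <term> is at the end, add FOLLOW(<param>) = { ;, = }.
Union: FOLLOW(<term>) = { EOF, ;, = }.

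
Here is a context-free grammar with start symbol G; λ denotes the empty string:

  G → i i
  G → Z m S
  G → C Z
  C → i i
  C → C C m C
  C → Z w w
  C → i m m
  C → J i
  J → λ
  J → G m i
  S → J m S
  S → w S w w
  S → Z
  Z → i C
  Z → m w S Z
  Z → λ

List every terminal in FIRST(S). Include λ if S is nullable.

From S → J m S: J nullable, take FIRST(J) ∪ {m} = { i, m, w }.
S → w S w w contributes {w}.
From S → Z: add FIRST(Z) = { i, m, λ } (including λ since Z is nullable).
Union: FIRST(S) = { i, m, w, λ }.

{ i, m, w, λ }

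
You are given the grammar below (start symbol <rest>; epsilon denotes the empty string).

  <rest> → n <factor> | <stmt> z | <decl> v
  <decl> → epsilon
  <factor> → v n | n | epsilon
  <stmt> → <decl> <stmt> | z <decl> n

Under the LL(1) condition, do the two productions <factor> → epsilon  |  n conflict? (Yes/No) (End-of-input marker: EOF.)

FIRST(epsilon) = { epsilon } and FIRST(n) = { n }.
The first is nullable but FOLLOW(<factor>) = { EOF } is disjoint from FIRST of the second.

No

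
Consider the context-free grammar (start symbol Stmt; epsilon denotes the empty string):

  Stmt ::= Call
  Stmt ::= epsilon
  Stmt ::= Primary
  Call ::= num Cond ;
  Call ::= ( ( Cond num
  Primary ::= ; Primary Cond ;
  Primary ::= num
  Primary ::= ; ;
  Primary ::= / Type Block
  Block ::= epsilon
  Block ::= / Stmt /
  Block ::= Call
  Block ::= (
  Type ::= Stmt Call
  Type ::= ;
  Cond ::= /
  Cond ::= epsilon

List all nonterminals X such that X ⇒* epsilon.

Directly nullable (have an epsilon-production): Stmt, Block, Cond.
No other nonterminal has a production whose RHS symbols are all nullable.

{ Block, Cond, Stmt }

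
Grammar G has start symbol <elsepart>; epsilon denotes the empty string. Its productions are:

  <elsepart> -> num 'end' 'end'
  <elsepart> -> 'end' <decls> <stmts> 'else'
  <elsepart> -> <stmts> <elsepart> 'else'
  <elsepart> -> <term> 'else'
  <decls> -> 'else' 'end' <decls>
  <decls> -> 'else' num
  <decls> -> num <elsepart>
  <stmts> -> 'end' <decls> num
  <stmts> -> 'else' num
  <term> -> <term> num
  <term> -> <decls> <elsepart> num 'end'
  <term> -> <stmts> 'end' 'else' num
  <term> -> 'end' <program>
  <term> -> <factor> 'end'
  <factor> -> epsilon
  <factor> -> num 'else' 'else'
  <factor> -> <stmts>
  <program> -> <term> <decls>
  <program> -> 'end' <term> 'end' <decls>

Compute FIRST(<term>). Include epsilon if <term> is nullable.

From <term> -> <term> num: add FIRST(<term>) = { 'else', 'end', num }.
From <term> -> <decls> <elsepart> num 'end': add FIRST(<decls>) = { 'else', num }.
From <term> -> <stmts> 'end' 'else' num: add FIRST(<stmts>) = { 'else', 'end' }.
<term> -> 'end' <program> contributes {'end'}.
From <term> -> <factor> 'end': <factor> nullable, take FIRST(<factor>) ∪ {'end'} = { 'else', 'end', num }.
Union: FIRST(<term>) = { 'else', 'end', num }.

{ 'else', 'end', num }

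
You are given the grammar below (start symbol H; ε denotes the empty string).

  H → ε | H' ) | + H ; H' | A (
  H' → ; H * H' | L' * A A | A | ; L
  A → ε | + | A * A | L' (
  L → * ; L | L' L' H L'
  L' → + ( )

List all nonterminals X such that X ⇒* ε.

{ A, H, H' }

Directly nullable (have an ε-production): H, A.
H' → A with every symbol nullable, so H' is nullable.
No other nonterminal has a production whose RHS symbols are all nullable.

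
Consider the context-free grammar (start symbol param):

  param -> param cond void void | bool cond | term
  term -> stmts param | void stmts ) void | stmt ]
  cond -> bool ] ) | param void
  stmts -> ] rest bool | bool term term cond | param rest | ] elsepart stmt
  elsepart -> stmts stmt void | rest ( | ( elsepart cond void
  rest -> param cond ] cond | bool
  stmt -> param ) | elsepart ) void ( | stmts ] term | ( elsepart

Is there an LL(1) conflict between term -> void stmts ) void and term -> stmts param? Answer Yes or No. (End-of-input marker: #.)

Yes

FIRST(void stmts ) void) = { void } and FIRST(stmts param) = { (, ], bool, void }.
Both contain void, so the two alternatives are not disjoint — LL(1) conflict.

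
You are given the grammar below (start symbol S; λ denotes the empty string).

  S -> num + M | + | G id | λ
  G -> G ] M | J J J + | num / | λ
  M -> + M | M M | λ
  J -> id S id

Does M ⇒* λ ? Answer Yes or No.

M has an λ-production, so M ⇒ λ.

Yes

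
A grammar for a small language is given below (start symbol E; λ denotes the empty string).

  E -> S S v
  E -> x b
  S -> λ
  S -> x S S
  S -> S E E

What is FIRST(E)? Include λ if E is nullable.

{ v, x }

From E -> S S v: S, S nullable, take FIRST(S) ∪ FIRST(S) ∪ {v} = { v, x }.
E -> x b contributes {x}.
Union: FIRST(E) = { v, x }.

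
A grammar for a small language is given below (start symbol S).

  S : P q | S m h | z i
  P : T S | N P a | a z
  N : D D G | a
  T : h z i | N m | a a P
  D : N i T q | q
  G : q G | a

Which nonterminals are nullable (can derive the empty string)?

No nonterminal has an empty production or an RHS whose symbols are all nullable.

{ } (none)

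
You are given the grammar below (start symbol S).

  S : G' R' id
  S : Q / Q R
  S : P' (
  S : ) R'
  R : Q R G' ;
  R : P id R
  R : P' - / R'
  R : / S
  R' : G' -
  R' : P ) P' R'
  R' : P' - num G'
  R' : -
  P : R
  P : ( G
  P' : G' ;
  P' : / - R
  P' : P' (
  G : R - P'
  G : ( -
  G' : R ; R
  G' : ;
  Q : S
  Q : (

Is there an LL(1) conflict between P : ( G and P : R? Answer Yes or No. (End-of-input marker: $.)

FIRST(( G) = { ( } and FIRST(R) = { (, ), /, ; }.
Both contain (, so the two alternatives are not disjoint — LL(1) conflict.

Yes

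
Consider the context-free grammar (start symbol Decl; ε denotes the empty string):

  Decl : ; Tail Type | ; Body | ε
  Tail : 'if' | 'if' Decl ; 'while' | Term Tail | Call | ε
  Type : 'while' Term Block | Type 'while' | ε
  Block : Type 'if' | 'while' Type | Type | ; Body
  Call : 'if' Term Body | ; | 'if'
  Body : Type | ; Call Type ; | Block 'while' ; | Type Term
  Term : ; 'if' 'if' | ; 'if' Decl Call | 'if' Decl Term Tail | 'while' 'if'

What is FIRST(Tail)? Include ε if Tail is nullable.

Tail : 'if' contributes {'if'}.
Tail : 'if' Decl ; 'while' contributes {'if'}.
From Tail : Term Tail: add FIRST(Term) = { 'if', 'while', ; }.
From Tail : Call: add FIRST(Call) = { 'if', ; }.
Tail : ε contributes ε.
Union: FIRST(Tail) = { 'if', 'while', ;, ε }.

{ 'if', 'while', ;, ε }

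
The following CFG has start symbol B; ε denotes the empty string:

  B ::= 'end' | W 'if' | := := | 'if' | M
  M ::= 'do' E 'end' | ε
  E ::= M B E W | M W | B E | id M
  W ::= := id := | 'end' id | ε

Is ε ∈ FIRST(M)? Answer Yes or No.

M has an ε-production, so M ⇒ ε.

Yes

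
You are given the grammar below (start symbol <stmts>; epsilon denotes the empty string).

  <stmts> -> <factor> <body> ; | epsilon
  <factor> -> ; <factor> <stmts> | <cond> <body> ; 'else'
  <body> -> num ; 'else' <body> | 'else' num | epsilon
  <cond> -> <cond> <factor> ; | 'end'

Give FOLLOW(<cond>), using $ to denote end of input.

{ 'else', 'end', ;, num }

In <factor> -> <cond> <body> ; 'else': add FIRST(<body> ; 'else') = { 'else', ;, num }.
In <cond> -> <cond> <factor> ;: add FIRST(<factor> ;) = { 'end', ; }.
Union: FOLLOW(<cond>) = { 'else', 'end', ;, num }.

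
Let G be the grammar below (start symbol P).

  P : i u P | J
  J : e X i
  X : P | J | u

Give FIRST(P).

P : i u P contributes {i}.
From P : J: add FIRST(J) = { e }.
Union: FIRST(P) = { e, i }.

{ e, i }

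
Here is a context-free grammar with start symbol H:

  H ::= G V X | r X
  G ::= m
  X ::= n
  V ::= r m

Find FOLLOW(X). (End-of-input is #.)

In H ::= G V X: X is at the end, add FOLLOW(H) = { # }.
In H ::= r X: X is at the end, add FOLLOW(H) = { # }.
Union: FOLLOW(X) = { # }.

{ # }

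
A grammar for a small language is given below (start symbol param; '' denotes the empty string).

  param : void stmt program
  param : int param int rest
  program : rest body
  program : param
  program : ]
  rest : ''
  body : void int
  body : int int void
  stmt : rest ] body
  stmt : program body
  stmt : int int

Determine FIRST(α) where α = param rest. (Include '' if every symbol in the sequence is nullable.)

Add FIRST(param) = { int, void }; param is not nullable, stop.

{ int, void }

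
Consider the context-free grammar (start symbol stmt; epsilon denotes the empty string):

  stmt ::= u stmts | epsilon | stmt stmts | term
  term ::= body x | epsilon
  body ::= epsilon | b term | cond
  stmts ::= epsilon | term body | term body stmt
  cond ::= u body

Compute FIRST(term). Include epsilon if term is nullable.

From term ::= body x: body nullable, take FIRST(body) ∪ {x} = { b, u, x }.
term ::= epsilon contributes epsilon.
Union: FIRST(term) = { b, u, x, epsilon }.

{ b, u, x, epsilon }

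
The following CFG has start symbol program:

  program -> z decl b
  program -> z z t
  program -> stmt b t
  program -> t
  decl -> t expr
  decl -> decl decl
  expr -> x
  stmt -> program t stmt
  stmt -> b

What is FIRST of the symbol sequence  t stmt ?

{ t }

t is a terminal; add {t} and stop.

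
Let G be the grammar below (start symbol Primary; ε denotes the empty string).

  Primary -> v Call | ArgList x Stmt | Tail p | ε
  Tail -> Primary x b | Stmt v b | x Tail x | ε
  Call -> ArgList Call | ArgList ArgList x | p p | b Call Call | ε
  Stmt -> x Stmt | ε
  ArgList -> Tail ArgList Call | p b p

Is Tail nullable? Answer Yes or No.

Tail has an ε-production, so Tail ⇒ ε.

Yes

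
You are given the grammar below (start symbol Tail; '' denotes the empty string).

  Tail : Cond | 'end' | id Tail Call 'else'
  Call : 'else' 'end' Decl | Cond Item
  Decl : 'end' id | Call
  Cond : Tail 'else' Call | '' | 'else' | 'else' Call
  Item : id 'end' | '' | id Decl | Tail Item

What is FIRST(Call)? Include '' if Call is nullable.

{ 'else', 'end', id, '' }

Call : 'else' 'end' Decl contributes {'else'}.
From Call : Cond Item: Cond, Item nullable, take FIRST(Cond) ∪ FIRST(Item) = { 'else', 'end', id }; also '' since the whole RHS is nullable.
Union: FIRST(Call) = { 'else', 'end', id, '' }.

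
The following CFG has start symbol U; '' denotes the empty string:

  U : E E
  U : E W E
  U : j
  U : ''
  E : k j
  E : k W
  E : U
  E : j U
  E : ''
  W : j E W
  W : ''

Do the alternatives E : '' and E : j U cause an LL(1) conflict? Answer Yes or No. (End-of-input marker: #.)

FIRST('') = { '' } and FIRST(j U) = { j }.
The first alternative is nullable and FOLLOW(E) = { #, j, k } shares j with FIRST of the second — conflict.

Yes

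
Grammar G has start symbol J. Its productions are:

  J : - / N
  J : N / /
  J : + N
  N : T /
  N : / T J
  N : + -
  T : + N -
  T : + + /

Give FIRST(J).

J : - / N contributes {-}.
From J : N / /: add FIRST(N) = { +, / }.
J : + N contributes {+}.
Union: FIRST(J) = { +, -, / }.

{ +, -, / }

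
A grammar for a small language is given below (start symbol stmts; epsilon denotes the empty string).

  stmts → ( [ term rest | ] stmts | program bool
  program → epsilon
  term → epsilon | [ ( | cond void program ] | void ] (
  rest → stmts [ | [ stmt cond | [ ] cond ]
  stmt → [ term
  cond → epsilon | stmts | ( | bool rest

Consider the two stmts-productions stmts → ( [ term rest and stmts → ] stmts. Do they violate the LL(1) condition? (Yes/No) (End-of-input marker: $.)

FIRST(( [ term rest) = { ( } and FIRST(] stmts) = { ] }.
The FIRST sets are disjoint and neither alternative is nullable — no conflict.

No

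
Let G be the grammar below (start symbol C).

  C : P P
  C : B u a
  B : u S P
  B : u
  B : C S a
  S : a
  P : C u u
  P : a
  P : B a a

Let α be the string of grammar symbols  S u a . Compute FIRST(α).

Add FIRST(S) = { a }; S is not nullable, stop.

{ a }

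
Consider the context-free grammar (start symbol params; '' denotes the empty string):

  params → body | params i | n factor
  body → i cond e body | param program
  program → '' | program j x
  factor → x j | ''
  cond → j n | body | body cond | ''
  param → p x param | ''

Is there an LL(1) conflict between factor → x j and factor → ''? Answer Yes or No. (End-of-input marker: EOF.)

No

FIRST(x j) = { x } and FIRST('') = { '' }.
The second is nullable but FOLLOW(factor) = { EOF, i } is disjoint from FIRST of the first.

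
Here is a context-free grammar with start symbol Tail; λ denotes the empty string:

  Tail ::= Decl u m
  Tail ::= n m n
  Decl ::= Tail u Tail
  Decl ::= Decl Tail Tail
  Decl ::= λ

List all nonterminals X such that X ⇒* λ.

{ Decl }

Directly nullable (have an λ-production): Decl.
No other nonterminal has a production whose RHS symbols are all nullable.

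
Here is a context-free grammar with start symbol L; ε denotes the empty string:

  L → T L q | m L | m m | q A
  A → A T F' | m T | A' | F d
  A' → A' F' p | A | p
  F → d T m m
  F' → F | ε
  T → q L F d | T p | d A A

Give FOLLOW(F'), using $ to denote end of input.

In A → A T F': F' is at the end, add FOLLOW(A) = { $, d, m, p, q }.
In A' → A' F' p: add FIRST(p) = { p }.
Union: FOLLOW(F') = { $, d, m, p, q }.

{ $, d, m, p, q }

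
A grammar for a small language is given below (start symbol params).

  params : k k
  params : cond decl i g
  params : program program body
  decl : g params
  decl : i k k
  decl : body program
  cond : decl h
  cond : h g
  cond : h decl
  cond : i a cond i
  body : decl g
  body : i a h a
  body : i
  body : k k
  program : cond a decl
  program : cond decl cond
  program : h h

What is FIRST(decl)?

{ g, i, k }

decl : g params contributes {g}.
decl : i k k contributes {i}.
From decl : body program: add FIRST(body) = { g, i, k }.
Union: FIRST(decl) = { g, i, k }.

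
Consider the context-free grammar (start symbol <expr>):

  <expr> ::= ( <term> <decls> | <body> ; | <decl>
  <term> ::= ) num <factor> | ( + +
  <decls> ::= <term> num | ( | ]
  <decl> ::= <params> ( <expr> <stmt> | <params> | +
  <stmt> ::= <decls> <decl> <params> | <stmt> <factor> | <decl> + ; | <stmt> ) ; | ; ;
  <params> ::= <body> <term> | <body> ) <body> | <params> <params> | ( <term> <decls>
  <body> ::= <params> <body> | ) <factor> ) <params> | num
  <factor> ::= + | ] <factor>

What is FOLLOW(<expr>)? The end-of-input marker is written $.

{ $, (, ), +, ;, ], num }

<expr> is the start symbol, so $ ∈ FOLLOW(<expr>).
In <decl> ::= <params> ( <expr> <stmt>: add FIRST(<stmt>) = { (, ), +, ;, ], num }.
Union: FOLLOW(<expr>) = { $, (, ), +, ;, ], num }.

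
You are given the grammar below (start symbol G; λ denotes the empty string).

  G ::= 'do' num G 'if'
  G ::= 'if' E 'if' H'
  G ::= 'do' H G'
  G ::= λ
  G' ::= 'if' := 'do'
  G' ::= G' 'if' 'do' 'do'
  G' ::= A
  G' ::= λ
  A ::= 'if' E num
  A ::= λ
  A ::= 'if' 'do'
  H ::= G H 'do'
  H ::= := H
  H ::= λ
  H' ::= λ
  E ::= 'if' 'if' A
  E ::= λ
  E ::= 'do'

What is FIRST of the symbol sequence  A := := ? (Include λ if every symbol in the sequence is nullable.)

Add FIRST(A)\{λ} = { 'if' }; A is nullable, continue.
:= is a terminal; add {:=} and stop.

{ 'if', := }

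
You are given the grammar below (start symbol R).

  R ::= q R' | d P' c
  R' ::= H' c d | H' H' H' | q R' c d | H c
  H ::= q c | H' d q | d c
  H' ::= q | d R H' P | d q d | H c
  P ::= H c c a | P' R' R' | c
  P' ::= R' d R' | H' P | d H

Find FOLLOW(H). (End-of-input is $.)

In R' ::= H c: add FIRST(c) = { c }.
In H' ::= H c: add FIRST(c) = { c }.
In P ::= H c c a: add FIRST(c c a) = { c }.
In P' ::= d H: H is at the end, add FOLLOW(P') = { c, d, q }.
Union: FOLLOW(H) = { c, d, q }.

{ c, d, q }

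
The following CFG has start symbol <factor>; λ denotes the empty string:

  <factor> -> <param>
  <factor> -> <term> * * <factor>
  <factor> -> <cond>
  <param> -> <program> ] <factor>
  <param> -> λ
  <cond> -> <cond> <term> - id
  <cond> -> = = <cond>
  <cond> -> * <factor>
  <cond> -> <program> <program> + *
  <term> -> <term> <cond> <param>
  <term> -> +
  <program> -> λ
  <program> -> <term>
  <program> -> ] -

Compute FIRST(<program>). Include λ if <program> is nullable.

<program> -> λ contributes λ.
From <program> -> <term>: add FIRST(<term>) = { + }.
<program> -> ] - contributes {]}.
Union: FIRST(<program>) = { +, ], λ }.

{ +, ], λ }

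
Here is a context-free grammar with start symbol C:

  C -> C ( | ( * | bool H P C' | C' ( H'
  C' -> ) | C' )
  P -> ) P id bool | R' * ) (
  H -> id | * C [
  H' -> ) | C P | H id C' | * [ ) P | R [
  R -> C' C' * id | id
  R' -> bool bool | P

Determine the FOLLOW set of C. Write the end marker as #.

{ #, (, ), [, bool }

C is the start symbol, so # ∈ FOLLOW(C).
In C -> C (: add FIRST(() = { ( }.
In H -> * C [: add FIRST([) = { [ }.
In H' -> C P: add FIRST(P) = { ), bool }.
Union: FOLLOW(C) = { #, (, ), [, bool }.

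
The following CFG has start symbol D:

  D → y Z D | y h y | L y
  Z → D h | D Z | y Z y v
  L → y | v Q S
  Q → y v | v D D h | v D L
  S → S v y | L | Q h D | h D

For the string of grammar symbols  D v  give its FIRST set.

Add FIRST(D) = { v, y }; D is not nullable, stop.

{ v, y }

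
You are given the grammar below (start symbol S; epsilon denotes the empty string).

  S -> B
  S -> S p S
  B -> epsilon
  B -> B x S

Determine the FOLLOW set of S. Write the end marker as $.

S is the start symbol, so $ ∈ FOLLOW(S).
In S -> S p S: add FIRST(p S) = { p }.
In S -> S p S: S is at the end, add FOLLOW(S) = { $, p, x }.
In B -> B x S: S is at the end, add FOLLOW(B) = { $, p, x }.
Union: FOLLOW(S) = { $, p, x }.

{ $, p, x }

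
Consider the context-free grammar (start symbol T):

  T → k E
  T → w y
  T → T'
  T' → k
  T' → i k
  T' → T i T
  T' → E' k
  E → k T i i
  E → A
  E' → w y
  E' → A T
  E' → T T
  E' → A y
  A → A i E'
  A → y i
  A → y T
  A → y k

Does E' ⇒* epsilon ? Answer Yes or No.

No

No nonterminal in this grammar is nullable.
No production of E' has an RHS whose symbols are all nullable, so E' is not nullable.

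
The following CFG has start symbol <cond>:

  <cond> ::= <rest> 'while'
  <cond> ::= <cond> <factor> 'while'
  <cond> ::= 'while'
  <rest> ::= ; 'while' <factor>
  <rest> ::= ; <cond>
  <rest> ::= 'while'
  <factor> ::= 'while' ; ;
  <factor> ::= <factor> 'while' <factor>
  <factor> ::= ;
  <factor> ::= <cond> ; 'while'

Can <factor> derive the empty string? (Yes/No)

No

No nonterminal in this grammar is nullable.
No production of <factor> has an RHS whose symbols are all nullable, so <factor> is not nullable.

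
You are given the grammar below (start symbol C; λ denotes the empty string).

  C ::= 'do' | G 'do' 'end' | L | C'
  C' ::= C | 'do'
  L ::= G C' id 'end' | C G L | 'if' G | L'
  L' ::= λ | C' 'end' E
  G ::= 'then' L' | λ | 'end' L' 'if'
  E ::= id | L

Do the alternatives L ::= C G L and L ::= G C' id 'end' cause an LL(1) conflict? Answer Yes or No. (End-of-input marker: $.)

Yes

FIRST(C G L) = { 'do', 'end', 'if', 'then', id, λ } and FIRST(G C' id 'end') = { 'do', 'end', 'if', 'then', id }.
Both contain 'do', so the two alternatives are not disjoint — LL(1) conflict.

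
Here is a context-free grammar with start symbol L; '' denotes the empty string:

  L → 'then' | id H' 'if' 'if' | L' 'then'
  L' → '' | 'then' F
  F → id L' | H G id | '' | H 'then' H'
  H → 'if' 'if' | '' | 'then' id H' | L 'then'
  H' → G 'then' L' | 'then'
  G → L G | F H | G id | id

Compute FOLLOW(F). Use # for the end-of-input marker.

{ 'if', 'then', id }

In L' → 'then' F: F is at the end, add FOLLOW(L') = { 'if', 'then', id }.
In G → F H: add FIRST(H)\{''} = { 'if', 'then', id }.
  Since H is nullable, also add FOLLOW(G) = { 'then', id }.
Union: FOLLOW(F) = { 'if', 'then', id }.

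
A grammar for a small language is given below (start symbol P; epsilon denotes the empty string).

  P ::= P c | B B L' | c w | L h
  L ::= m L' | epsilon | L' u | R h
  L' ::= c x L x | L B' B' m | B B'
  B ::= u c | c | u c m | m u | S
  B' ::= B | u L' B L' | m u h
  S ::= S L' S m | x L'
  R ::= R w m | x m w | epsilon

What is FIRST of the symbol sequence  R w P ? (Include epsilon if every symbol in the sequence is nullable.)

Add FIRST(R)\{epsilon} = { w, x }; R is nullable, continue.
w is a terminal; add {w} and stop.

{ w, x }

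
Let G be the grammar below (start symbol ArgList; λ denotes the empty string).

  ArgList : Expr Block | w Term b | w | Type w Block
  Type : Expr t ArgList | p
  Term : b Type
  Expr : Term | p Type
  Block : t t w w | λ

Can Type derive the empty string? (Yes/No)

No

Nullable nonterminals: Block.
No production of Type has an RHS whose symbols are all nullable, so Type is not nullable.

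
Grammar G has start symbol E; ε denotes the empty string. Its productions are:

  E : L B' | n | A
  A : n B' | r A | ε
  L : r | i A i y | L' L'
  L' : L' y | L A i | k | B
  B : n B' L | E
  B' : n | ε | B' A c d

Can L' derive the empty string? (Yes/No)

Yes

L' : B and each of B is nullable, so L' ⇒* ε.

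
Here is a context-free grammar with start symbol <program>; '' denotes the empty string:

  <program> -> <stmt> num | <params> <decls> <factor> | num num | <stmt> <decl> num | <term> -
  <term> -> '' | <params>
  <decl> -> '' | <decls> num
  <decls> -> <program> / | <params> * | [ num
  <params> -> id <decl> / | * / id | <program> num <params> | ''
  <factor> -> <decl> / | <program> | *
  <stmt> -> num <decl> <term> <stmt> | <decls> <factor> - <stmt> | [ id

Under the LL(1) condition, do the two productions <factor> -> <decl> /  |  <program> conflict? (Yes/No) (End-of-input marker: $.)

FIRST(<decl> /) = { *, -, /, [, id, num } and FIRST(<program>) = { *, -, [, id, num }.
Both contain *, so the two alternatives are not disjoint — LL(1) conflict.

Yes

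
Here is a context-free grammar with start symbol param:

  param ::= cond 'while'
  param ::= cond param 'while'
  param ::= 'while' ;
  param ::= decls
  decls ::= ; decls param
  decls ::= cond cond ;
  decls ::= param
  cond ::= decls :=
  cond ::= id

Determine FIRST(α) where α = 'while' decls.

'while' is a terminal; add {'while'} and stop.

{ 'while' }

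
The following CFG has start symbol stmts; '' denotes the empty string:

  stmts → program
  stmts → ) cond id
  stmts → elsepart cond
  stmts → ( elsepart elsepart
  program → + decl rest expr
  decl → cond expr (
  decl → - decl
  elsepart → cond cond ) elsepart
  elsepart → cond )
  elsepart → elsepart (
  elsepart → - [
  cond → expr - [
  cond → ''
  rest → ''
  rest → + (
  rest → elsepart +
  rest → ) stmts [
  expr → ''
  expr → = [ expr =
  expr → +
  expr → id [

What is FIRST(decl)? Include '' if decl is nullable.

{ (, +, -, =, id }

From decl → cond expr (: cond, expr nullable, take FIRST(cond) ∪ FIRST(expr) ∪ {(} = { (, +, -, =, id }.
decl → - decl contributes {-}.
Union: FIRST(decl) = { (, +, -, =, id }.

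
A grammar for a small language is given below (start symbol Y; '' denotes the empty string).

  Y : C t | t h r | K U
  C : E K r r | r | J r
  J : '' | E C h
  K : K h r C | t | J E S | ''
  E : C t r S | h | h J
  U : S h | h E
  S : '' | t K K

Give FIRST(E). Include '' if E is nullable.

{ h, r }

From E : C t r S: add FIRST(C) = { h, r }.
E : h contributes {h}.
E : h J contributes {h}.
Union: FIRST(E) = { h, r }.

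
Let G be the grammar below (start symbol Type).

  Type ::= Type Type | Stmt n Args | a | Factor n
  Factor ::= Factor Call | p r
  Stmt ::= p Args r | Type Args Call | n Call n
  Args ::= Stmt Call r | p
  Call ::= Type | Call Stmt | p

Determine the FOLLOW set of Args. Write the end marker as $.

In Type ::= Stmt n Args: Args is at the end, add FOLLOW(Type) = { $, a, n, p, r }.
In Stmt ::= p Args r: add FIRST(r) = { r }.
In Stmt ::= Type Args Call: add FIRST(Call) = { a, n, p }.
Union: FOLLOW(Args) = { $, a, n, p, r }.

{ $, a, n, p, r }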